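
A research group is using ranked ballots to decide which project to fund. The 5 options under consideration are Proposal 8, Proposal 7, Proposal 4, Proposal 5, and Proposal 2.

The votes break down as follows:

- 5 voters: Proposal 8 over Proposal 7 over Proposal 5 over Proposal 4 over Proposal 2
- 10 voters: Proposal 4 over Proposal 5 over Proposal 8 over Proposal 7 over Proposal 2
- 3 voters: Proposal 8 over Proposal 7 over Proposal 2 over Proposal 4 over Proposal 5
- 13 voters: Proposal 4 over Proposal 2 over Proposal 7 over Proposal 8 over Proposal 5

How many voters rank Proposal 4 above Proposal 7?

23

Ballots ranking Proposal 4 above Proposal 7: 10+13 = 23.
Ballots ranking Proposal 7 above Proposal 4: 5+3 = 8.
So 23 of 31 voters prefer Proposal 4 to Proposal 7.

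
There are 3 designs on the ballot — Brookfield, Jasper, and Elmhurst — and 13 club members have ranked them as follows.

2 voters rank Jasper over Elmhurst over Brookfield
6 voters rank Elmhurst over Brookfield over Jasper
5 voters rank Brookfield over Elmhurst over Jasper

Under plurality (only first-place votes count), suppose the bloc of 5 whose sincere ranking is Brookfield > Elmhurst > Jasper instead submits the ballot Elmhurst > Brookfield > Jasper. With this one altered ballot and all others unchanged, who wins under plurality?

First-place totals with the altered ballot: Brookfield 0, Jasper 2, Elmhurst 11.
The winner is unchanged: still Elmhurst.

Elmhurst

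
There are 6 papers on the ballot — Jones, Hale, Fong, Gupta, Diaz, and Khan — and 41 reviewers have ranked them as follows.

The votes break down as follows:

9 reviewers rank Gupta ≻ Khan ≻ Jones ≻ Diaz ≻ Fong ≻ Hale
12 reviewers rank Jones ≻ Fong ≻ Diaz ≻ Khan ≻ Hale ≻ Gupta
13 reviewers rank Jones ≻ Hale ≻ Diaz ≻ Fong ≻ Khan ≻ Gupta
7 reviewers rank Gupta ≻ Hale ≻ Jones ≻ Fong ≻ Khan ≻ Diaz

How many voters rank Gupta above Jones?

Ballots ranking Gupta above Jones: 9+7 = 16.
Ballots ranking Jones above Gupta: 12+13 = 25.
So 16 of 41 voters prefer Gupta to Jones.

16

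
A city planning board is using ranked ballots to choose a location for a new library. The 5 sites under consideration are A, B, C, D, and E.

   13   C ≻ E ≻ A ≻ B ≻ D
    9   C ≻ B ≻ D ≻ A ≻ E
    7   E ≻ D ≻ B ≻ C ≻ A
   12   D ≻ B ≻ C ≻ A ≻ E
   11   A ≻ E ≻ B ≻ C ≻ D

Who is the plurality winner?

C

First-place vote totals:
  A: 11
  B: 0
  C: 22
  D: 12
  E: 7
C has the most first-place votes.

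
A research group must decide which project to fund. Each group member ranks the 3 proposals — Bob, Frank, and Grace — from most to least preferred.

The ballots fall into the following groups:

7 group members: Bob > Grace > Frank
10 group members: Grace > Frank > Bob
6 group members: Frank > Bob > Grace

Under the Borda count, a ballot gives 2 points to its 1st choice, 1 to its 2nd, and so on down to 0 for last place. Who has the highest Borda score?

Borda scores:
  Bob: 7·2 + 10·0 + 6·1 = 20
  Frank: 7·0 + 10·1 + 6·2 = 22
  Grace: 7·1 + 10·2 + 6·0 = 27
Grace has the highest total.

Grace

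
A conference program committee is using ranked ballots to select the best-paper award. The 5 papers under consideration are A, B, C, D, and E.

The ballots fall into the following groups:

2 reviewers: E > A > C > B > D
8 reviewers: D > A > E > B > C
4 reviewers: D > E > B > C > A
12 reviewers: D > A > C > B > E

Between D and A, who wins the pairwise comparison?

Ballots ranking D above A: 8+4+12 = 24.
Ballots ranking A above D: 2.
D wins the head-to-head, 24–2.

D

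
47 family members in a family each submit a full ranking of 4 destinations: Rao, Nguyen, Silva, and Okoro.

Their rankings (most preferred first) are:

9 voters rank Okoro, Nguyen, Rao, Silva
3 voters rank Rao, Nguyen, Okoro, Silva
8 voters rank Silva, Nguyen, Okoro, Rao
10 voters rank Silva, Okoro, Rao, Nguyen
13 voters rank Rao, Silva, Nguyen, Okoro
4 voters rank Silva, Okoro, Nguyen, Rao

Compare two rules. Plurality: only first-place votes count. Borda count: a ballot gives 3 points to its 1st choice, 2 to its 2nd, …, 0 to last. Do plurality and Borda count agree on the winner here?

Yes

Plurality first-place counts: Rao 16, Nguyen 0, Silva 22, Okoro 9 → Silva.
Borda totals: Rao 67, Nguyen 57, Silva 92, Okoro 66 → Silva.
The two rules agree on Silva.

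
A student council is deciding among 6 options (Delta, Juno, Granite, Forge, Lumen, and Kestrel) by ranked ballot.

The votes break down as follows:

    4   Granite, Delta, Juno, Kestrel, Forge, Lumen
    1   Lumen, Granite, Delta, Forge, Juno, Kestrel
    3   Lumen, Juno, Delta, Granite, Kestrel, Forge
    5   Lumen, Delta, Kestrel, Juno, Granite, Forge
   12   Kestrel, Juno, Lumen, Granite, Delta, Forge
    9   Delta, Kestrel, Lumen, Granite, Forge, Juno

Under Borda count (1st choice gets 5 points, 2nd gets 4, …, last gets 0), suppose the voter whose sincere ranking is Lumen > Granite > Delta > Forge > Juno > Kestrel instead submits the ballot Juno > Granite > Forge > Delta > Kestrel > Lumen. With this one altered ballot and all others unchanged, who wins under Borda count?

Borda totals with the altered ballot: Delta 104, Juno 87, Granite 77, Forge 16, Lumen 103, Kestrel 123.
The winner is unchanged: still Kestrel.

Kestrel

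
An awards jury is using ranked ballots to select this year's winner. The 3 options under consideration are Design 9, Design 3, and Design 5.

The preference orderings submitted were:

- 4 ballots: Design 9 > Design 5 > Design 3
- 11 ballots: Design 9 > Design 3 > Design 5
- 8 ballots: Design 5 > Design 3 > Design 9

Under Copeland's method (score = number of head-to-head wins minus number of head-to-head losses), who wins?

Design 9

Pairwise results:
  Design 9 vs Design 3: Design 9 wins 15–8.
  Design 9 vs Design 5: Design 9 wins 15–8.
  Design 3 vs Design 5: Design 5 wins 12–11.
Copeland scores (wins − losses):
  Design 9: 2 − 0 = 2
  Design 3: 0 − 2 = -2
  Design 5: 1 − 1 = 0
Design 9 has the best Copeland score.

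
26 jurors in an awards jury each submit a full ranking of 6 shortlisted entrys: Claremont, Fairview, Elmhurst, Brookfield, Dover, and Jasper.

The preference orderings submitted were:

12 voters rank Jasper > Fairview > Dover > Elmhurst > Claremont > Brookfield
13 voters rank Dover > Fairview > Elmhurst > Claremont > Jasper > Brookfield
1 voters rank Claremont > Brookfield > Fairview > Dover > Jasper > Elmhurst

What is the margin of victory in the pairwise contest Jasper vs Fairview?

2

Ballots ranking Jasper above Fairview: 12.
Ballots ranking Fairview above Jasper: 13+1 = 14.
Fairview wins 14–12, a margin of 2.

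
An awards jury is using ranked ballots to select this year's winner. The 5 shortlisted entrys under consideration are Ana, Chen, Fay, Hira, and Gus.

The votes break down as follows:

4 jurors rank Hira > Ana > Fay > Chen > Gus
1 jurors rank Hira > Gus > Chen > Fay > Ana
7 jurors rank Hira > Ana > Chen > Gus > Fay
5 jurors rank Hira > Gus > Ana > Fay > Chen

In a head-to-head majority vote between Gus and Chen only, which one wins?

Chen

Ballots ranking Gus above Chen: 1+5 = 6.
Ballots ranking Chen above Gus: 4+7 = 11.
Chen wins the head-to-head, 11–6.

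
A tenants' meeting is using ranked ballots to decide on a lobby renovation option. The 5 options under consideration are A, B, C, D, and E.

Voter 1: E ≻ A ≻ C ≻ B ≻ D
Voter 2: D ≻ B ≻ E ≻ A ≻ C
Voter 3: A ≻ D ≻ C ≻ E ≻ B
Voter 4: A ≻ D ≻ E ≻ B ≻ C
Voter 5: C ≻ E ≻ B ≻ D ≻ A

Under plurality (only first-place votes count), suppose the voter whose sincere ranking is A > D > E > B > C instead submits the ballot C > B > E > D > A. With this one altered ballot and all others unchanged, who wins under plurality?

First-place totals with the altered ballot: A 1, B 0, C 2, D 1, E 1.
The switch changes the winner from A to C.

C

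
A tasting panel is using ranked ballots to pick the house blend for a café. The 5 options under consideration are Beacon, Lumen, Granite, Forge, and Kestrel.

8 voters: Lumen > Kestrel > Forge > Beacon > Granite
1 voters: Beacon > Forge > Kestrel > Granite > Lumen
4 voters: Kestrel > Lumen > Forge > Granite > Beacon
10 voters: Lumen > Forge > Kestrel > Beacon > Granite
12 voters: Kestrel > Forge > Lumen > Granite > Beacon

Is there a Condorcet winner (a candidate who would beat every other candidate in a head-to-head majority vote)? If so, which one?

Head-to-head results (35 voters total):
Beacon vs Lumen: Lumen wins 34–1.
Beacon vs Granite: Beacon wins 19–16.
Beacon vs Forge: Forge wins 34–1.
Beacon vs Kestrel: Kestrel wins 34–1.
Lumen vs Granite: Lumen wins 34–1.
Lumen vs Forge: Lumen wins 22–13.
Lumen vs Kestrel: Lumen wins 18–17.
Granite vs Forge: Forge wins 35–0.
Granite vs Kestrel: Kestrel wins 35–0.
Forge vs Kestrel: Kestrel wins 24–11.
Lumen beats each rival — Beacon (34–1), Granite (34–1), Forge (22–13), Kestrel (18–17) — so Lumen is the Condorcet winner.

Lumen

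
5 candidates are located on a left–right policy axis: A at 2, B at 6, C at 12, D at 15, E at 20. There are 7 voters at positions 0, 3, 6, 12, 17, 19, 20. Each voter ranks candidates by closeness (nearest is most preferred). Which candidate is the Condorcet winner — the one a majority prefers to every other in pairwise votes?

With single-peaked preferences on a line, the Condorcet winner is the candidate closest to the median voter.
The median voter (position 12) is closest to C at 12.
Check: C vs A — voters closer to C: 4 of 7.

C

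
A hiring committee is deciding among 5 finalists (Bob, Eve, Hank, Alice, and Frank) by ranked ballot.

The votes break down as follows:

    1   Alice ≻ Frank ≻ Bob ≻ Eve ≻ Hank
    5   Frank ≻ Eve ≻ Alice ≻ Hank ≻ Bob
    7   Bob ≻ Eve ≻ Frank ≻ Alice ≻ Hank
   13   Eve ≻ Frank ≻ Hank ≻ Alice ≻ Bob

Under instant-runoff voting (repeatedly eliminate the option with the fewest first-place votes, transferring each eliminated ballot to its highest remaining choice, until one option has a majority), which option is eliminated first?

Hank

Round 1: Eve 13, Bob 7, Frank 5, Alice 1, Hank 0. Hank has the fewest and is eliminated.
Round 2: Eve 13, Bob 7, Frank 5, Alice 1. Alice has the fewest and is eliminated.
Round 3: Eve 13, Bob 7, Frank 6. Frank has the fewest and is eliminated.
Round 4: Eve 18, Bob 8. Eve has a majority.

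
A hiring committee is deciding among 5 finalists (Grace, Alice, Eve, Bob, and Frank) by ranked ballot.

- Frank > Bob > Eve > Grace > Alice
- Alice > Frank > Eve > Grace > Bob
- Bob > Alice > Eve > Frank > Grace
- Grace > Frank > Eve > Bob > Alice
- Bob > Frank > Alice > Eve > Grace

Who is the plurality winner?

First-place vote totals:
  Grace: 1
  Alice: 1
  Eve: 0
  Bob: 2
  Frank: 1
Bob has the most first-place votes.

Bob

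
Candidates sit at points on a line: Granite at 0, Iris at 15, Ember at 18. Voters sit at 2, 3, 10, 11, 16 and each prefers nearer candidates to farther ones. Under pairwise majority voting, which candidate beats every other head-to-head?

With single-peaked preferences on a line, the Condorcet winner is the candidate closest to the median voter.
The median voter (position 10) is closest to Iris at 15.
Check: Iris vs Granite — voters closer to Iris: 3 of 5.

Iris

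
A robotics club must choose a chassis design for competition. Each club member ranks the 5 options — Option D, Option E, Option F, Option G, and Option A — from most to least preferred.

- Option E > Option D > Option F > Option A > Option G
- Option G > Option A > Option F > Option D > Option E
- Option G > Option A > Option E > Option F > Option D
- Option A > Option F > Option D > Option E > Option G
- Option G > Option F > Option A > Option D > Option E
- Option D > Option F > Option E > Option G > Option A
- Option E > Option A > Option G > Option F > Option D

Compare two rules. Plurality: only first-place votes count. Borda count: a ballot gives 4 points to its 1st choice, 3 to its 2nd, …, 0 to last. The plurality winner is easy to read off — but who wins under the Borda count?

Plurality first-place counts: Option D 1, Option E 2, Option F 0, Option G 3, Option A 1 → Option G.
Borda totals: Option D 11, Option E 13, Option F 15, Option G 15, Option A 16 → Option A.

Option A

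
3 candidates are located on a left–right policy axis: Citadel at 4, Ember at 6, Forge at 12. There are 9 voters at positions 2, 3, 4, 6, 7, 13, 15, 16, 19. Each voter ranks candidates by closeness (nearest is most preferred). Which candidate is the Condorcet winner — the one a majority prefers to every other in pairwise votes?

With single-peaked preferences on a line, the Condorcet winner is the candidate closest to the median voter.
The median voter (position 7) is closest to Ember at 6.
Check: Ember vs Forge — voters closer to Ember: 5 of 9.

Ember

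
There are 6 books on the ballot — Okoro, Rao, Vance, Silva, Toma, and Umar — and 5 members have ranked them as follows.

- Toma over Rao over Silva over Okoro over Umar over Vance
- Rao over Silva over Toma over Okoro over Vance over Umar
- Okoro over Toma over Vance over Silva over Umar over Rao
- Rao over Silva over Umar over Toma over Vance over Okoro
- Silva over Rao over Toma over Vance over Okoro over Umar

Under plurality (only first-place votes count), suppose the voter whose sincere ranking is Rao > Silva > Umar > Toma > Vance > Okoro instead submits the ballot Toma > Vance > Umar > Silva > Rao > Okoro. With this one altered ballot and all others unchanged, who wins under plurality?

Toma

First-place totals with the altered ballot: Okoro 1, Rao 1, Vance 0, Silva 1, Toma 2, Umar 0.
The switch changes the winner from Rao to Toma.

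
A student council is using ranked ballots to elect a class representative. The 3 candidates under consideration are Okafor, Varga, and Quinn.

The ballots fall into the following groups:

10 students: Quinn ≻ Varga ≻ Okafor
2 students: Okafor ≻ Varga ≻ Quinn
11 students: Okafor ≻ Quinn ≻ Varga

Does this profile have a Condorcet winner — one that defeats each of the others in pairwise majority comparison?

Yes

Head-to-head results (23 voters total):
Okafor vs Varga: Okafor wins 13–10.
Okafor vs Quinn: Okafor wins 13–10.
Varga vs Quinn: Quinn wins 21–2.
Okafor beats each rival — Varga (13–10), Quinn (13–10) — so Okafor is the Condorcet winner.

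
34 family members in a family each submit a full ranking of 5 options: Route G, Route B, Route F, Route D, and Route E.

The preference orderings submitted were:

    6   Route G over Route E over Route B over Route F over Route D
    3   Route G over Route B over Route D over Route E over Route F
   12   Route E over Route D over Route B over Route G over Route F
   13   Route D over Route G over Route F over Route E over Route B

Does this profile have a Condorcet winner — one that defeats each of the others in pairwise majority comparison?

No

Head-to-head results (34 voters total):
Route G vs Route B: Route G wins 22–12.
Route G vs Route F: Route G wins 34–0.
Route G vs Route D: Route D wins 25–9.
Route G vs Route E: Route G wins 22–12.
Route B vs Route F: Route B wins 21–13.
Route B vs Route D: Route D wins 25–9.
Route B vs Route E: Route E wins 31–3.
Route F vs Route D: Route D wins 28–6.
Route F vs Route E: Route E wins 21–13.
Route D vs Route E: Route E wins 18–16.
No candidate beats all others: Route G beats Route E beats Route D beats Route G, a majority cycle.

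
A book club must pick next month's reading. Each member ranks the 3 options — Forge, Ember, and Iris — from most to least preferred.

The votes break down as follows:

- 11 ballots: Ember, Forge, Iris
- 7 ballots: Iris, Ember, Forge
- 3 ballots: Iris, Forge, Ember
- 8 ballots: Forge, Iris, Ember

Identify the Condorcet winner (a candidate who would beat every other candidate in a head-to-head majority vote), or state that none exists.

No Condorcet winner

Head-to-head results (29 voters total):
Forge vs Ember: Ember wins 18–11.
Forge vs Iris: Forge wins 19–10.
Ember vs Iris: Iris wins 18–11.
No candidate beats all others: Forge beats Iris beats Ember beats Forge, a majority cycle.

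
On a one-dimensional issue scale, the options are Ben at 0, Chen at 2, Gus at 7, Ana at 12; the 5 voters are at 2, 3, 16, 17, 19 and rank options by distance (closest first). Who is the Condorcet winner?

Ana

With single-peaked preferences on a line, the Condorcet winner is the candidate closest to the median voter.
The median voter (position 16) is closest to Ana at 12.
Check: Ana vs Chen — voters closer to Ana: 3 of 5.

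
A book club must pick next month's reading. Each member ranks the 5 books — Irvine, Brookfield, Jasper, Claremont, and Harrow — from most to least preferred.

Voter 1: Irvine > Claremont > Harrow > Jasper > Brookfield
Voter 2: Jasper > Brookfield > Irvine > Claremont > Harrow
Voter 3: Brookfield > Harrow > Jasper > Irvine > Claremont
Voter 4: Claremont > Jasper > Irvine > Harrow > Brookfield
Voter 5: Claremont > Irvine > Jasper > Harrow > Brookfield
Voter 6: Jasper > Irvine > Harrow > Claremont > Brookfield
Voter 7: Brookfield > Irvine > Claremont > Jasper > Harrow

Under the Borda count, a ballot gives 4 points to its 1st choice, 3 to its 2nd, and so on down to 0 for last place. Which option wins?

Borda scores:
  Irvine: 4 + 2 + 1 + 2 + 3 + 3 + 3 = 18
  Brookfield: 0 + 3 + 4 + 0 + 0 + 0 + 4 = 11
  Jasper: 1 + 4 + 2 + 3 + 2 + 4 + 1 = 17
  Claremont: 3 + 1 + 0 + 4 + 4 + 1 + 2 = 15
  Harrow: 2 + 0 + 3 + 1 + 1 + 2 + 0 = 9
Irvine has the highest total.

Irvine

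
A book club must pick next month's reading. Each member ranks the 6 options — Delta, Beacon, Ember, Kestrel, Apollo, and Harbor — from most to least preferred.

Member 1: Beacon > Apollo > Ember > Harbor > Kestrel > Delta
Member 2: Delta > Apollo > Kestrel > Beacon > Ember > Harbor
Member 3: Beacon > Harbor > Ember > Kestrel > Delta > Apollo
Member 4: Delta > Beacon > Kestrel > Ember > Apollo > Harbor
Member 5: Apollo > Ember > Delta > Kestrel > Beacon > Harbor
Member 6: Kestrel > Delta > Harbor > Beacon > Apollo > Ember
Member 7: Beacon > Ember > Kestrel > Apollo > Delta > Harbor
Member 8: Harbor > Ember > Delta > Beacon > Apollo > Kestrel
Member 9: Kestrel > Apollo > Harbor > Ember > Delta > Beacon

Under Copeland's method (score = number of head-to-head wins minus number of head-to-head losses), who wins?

Pairwise results:
  Delta vs Beacon: Delta wins 6–3.
  Delta vs Ember: Ember wins 6–3.
  Delta vs Kestrel: Kestrel wins 5–4.
  Delta vs Apollo: Delta wins 5–4.
  Delta vs Harbor: Delta wins 5–4.
  Beacon vs Ember: Beacon wins 6–3.
  Beacon vs Kestrel: Beacon wins 5–4.
  Beacon vs Apollo: Beacon wins 6–3.
  Beacon vs Harbor: Beacon wins 6–3.
  Ember vs Kestrel: Ember wins 5–4.
  Ember vs Apollo: Apollo wins 5–4.
  Ember vs Harbor: Ember wins 5–4.
  Kestrel vs Apollo: Kestrel wins 5–4.
  Kestrel vs Harbor: Kestrel wins 6–3.
  Apollo vs Harbor: Apollo wins 6–3.
Copeland scores (wins − losses):
  Delta: 3 − 2 = 1
  Beacon: 4 − 1 = 3
  Ember: 3 − 2 = 1
  Kestrel: 3 − 2 = 1
  Apollo: 2 − 3 = -1
  Harbor: 0 − 5 = -5
Beacon has the best Copeland score.

Beacon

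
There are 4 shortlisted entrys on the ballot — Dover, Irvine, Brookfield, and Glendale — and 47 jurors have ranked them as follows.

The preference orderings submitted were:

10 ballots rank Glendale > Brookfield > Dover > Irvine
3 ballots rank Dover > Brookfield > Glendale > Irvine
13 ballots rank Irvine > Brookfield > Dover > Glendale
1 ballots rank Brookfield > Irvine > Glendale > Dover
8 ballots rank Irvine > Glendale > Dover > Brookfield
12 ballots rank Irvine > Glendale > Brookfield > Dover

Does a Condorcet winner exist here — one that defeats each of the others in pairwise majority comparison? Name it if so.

Irvine

Head-to-head results (47 voters total):
Dover vs Irvine: Irvine wins 34–13.
Dover vs Brookfield: Brookfield wins 36–11.
Dover vs Glendale: Glendale wins 31–16.
Irvine vs Brookfield: Irvine wins 33–14.
Irvine vs Glendale: Irvine wins 34–13.
Brookfield vs Glendale: Glendale wins 30–17.
Irvine beats each rival — Dover (34–13), Brookfield (33–14), Glendale (34–13) — so Irvine is the Condorcet winner.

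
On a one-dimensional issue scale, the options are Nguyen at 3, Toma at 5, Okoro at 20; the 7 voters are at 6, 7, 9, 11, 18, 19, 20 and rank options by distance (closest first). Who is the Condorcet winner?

With single-peaked preferences on a line, the Condorcet winner is the candidate closest to the median voter.
The median voter (position 11) is closest to Toma at 5.
Check: Toma vs Okoro — voters closer to Toma: 4 of 7.

Toma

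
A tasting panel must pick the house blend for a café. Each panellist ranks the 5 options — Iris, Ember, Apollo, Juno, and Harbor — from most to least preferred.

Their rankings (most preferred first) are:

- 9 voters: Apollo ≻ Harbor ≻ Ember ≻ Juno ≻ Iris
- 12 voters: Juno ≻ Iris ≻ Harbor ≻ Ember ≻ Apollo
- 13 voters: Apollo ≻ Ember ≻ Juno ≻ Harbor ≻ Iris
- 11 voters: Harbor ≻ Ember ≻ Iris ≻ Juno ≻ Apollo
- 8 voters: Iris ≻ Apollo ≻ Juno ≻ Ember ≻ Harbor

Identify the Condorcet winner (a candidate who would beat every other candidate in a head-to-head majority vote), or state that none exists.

None — there is no Condorcet winner

Head-to-head results (53 voters total):
Iris vs Ember: Ember wins 33–20.
Iris vs Apollo: Iris wins 31–22.
Iris vs Juno: Juno wins 34–19.
Iris vs Harbor: Harbor wins 33–20.
Ember vs Apollo: Apollo wins 30–23.
Ember vs Juno: Ember wins 33–20.
Ember vs Harbor: Harbor wins 32–21.
Apollo vs Juno: Apollo wins 30–23.
Apollo vs Harbor: Apollo wins 30–23.
Juno vs Harbor: Juno wins 33–20.
No candidate beats all others: Iris beats Apollo beats Ember beats Iris, a majority cycle.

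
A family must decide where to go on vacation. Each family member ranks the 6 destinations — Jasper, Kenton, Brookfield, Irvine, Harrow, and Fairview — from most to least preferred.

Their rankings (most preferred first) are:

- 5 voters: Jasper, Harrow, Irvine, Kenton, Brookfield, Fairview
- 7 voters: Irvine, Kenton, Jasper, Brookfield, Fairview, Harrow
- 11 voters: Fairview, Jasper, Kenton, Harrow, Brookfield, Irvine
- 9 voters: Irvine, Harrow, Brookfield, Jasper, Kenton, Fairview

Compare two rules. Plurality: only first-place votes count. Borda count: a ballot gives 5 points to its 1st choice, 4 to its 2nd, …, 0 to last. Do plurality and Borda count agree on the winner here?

Plurality first-place counts: Jasper 5, Kenton 0, Brookfield 0, Irvine 16, Harrow 0, Fairview 11 → Irvine.
Borda totals: Jasper 108, Kenton 80, Brookfield 57, Irvine 95, Harrow 78, Fairview 62 → Jasper.
The two rules disagree: plurality picks Irvine, Borda picks Jasper.

No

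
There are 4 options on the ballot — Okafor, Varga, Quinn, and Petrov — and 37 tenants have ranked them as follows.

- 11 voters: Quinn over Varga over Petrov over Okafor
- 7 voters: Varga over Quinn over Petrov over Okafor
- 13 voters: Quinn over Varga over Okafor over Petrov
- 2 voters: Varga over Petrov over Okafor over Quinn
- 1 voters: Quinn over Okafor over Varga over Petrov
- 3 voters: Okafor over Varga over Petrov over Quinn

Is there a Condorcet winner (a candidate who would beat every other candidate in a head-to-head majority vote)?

Yes

Head-to-head results (37 voters total):
Okafor vs Varga: Varga wins 33–4.
Okafor vs Quinn: Quinn wins 32–5.
Okafor vs Petrov: Petrov wins 20–17.
Varga vs Quinn: Quinn wins 25–12.
Varga vs Petrov: Varga wins 37–0.
Quinn vs Petrov: Quinn wins 32–5.
Quinn beats each rival — Okafor (32–5), Varga (25–12), Petrov (32–5) — so Quinn is the Condorcet winner.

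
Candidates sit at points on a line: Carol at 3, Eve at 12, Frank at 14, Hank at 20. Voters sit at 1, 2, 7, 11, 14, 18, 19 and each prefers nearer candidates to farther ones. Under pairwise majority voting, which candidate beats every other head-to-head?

With single-peaked preferences on a line, the Condorcet winner is the candidate closest to the median voter.
The median voter (position 11) is closest to Eve at 12.
Check: Eve vs Hank — voters closer to Eve: 5 of 7.

Eve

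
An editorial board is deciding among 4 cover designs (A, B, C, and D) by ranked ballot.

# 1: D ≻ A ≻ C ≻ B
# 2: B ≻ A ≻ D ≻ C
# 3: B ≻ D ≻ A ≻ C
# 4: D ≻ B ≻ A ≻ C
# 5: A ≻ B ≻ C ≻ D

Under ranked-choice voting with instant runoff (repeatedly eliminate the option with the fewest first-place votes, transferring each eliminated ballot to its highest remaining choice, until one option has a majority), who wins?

Round 1: B 2, D 2, A 1, C 0. C has the fewest and is eliminated.
Round 2: B 2, D 2, A 1. A has the fewest and is eliminated.
Round 3: B 3, D 2. B has a majority.

B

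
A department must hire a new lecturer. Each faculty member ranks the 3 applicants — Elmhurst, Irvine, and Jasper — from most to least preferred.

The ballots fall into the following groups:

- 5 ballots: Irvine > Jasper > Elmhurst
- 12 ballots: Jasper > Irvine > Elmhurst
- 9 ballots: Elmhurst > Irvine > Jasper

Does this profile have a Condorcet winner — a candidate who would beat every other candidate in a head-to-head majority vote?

Yes

Head-to-head results (26 voters total):
Elmhurst vs Irvine: Irvine wins 17–9.
Elmhurst vs Jasper: Jasper wins 17–9.
Irvine vs Jasper: Irvine wins 14–12.
Irvine beats each rival — Elmhurst (17–9), Jasper (14–12) — so Irvine is the Condorcet winner.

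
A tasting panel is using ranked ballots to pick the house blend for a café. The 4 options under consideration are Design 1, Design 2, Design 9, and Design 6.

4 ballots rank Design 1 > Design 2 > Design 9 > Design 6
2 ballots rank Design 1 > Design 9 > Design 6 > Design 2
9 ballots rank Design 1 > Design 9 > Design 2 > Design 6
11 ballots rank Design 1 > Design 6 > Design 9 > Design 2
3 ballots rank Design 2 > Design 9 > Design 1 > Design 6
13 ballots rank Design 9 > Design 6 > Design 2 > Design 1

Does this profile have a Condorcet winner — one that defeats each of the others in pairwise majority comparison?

Yes

Head-to-head results (42 voters total):
Design 1 vs Design 2: Design 1 wins 26–16.
Design 1 vs Design 9: Design 1 wins 26–16.
Design 1 vs Design 6: Design 1 wins 29–13.
Design 2 vs Design 9: Design 9 wins 35–7.
Design 2 vs Design 6: Design 6 wins 26–16.
Design 9 vs Design 6: Design 9 wins 31–11.
Design 1 beats each rival — Design 2 (26–16), Design 9 (26–16), Design 6 (29–13) — so Design 1 is the Condorcet winner.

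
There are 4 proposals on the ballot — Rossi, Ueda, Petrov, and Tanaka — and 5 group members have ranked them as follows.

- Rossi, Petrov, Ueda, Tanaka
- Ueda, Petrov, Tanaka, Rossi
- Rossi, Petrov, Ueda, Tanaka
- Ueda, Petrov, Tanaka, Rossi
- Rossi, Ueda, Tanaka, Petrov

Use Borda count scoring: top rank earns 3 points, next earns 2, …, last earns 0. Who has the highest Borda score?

Ueda

Borda scores:
  Rossi: 3 + 0 + 3 + 0 + 3 = 9
  Ueda: 1 + 3 + 1 + 3 + 2 = 10
  Petrov: 2 + 2 + 2 + 2 + 0 = 8
  Tanaka: 0 + 1 + 0 + 1 + 1 = 3
Ueda has the highest total.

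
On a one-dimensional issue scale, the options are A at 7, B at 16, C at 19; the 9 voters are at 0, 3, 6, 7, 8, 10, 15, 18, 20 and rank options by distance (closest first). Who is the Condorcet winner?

A

With single-peaked preferences on a line, the Condorcet winner is the candidate closest to the median voter.
The median voter (position 8) is closest to A at 7.
Check: A vs B — voters closer to A: 6 of 9.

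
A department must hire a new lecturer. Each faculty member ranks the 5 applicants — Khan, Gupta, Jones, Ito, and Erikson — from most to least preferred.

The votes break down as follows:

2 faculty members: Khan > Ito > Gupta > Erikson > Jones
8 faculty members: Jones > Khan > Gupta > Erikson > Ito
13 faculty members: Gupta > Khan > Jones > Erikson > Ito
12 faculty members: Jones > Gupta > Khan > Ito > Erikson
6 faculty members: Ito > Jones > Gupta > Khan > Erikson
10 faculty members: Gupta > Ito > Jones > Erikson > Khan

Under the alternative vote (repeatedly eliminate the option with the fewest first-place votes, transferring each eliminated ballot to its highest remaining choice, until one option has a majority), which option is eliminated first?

Erikson

Round 1: Gupta 23, Jones 20, Ito 6, Khan 2, Erikson 0. Erikson has the fewest and is eliminated.
Round 2: Gupta 23, Jones 20, Ito 6, Khan 2. Khan has the fewest and is eliminated.
Round 3: Gupta 23, Jones 20, Ito 8. Ito has the fewest and is eliminated.
Round 4: Jones 26, Gupta 25. Jones has a majority.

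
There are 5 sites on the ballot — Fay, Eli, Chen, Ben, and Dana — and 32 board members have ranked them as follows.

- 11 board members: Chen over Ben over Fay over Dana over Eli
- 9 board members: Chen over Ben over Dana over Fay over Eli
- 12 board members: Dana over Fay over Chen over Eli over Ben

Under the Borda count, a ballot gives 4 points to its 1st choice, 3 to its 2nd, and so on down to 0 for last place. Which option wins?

Chen

Borda scores:
  Fay: 11·2 + 9·1 + 12·3 = 67
  Eli: 11·0 + 9·0 + 12·1 = 12
  Chen: 11·4 + 9·4 + 12·2 = 104
  Ben: 11·3 + 9·3 + 12·0 = 60
  Dana: 11·1 + 9·2 + 12·4 = 77
Chen has the highest total.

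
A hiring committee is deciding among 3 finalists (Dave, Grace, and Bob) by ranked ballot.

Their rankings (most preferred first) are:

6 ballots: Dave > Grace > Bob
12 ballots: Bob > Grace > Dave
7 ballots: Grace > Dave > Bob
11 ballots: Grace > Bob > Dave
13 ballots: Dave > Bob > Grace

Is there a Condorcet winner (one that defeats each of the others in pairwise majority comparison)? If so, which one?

There is no Condorcet winner

Head-to-head results (49 voters total):
Dave vs Grace: Grace wins 30–19.
Dave vs Bob: Dave wins 26–23.
Grace vs Bob: Bob wins 25–24.
No candidate beats all others: Dave beats Bob beats Grace beats Dave, a majority cycle.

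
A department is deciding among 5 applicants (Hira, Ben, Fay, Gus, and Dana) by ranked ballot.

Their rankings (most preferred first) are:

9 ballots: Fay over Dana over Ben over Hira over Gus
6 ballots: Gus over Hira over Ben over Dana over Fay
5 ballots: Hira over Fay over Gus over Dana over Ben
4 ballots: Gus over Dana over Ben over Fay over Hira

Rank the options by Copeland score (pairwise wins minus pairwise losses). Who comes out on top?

Pairwise results:
  Hira vs Ben: Ben wins 13–11.
  Hira vs Fay: Fay wins 13–11.
  Hira vs Gus: Hira wins 14–10.
  Hira vs Dana: Dana wins 13–11.
  Ben vs Fay: Fay wins 14–10.
  Ben vs Gus: Gus wins 15–9.
  Ben vs Dana: Dana wins 18–6.
  Fay vs Gus: Fay wins 14–10.
  Fay vs Dana: Fay wins 14–10.
  Gus vs Dana: Gus wins 15–9.
Copeland scores (wins − losses):
  Hira: 1 − 3 = -2
  Ben: 1 − 3 = -2
  Fay: 4 − 0 = 4
  Gus: 2 − 2 = 0
  Dana: 2 − 2 = 0
Fay has the best Copeland score.

Fay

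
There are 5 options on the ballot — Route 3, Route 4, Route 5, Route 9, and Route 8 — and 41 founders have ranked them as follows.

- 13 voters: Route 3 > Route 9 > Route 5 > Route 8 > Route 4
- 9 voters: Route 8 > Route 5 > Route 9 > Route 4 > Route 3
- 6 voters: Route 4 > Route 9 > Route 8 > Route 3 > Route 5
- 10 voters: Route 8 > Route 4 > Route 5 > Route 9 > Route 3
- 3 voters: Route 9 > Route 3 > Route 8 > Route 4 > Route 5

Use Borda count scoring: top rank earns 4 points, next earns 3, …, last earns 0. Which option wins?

Route 8

Borda scores:
  Route 3: 13·4 + 9·0 + 6·1 + 10·0 + 3·3 = 67
  Route 4: 13·0 + 9·1 + 6·4 + 10·3 + 3·1 = 66
  Route 5: 13·2 + 9·3 + 6·0 + 10·2 + 3·0 = 73
  Route 9: 13·3 + 9·2 + 6·3 + 10·1 + 3·4 = 97
  Route 8: 13·1 + 9·4 + 6·2 + 10·4 + 3·2 = 107
Route 8 has the highest total.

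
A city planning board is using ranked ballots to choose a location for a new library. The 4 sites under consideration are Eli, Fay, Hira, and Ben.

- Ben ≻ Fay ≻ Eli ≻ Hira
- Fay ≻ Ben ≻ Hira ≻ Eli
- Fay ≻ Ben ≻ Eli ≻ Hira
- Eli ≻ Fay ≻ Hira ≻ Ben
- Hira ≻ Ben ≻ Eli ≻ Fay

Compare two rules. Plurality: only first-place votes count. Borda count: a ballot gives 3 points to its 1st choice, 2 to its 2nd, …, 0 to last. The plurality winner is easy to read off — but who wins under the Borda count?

Fay

Plurality first-place counts: Eli 1, Fay 2, Hira 1, Ben 1 → Fay.
Borda totals: Eli 6, Fay 10, Hira 5, Ben 9 → Fay.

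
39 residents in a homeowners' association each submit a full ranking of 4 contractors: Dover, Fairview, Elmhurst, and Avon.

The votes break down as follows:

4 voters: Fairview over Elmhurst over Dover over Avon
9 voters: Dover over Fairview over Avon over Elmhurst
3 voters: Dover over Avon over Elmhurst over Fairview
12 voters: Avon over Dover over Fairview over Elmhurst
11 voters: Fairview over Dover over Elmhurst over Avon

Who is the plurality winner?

Fairview

First-place vote totals:
  Dover: 12
  Fairview: 15
  Elmhurst: 0
  Avon: 12
Fairview has the most first-place votes.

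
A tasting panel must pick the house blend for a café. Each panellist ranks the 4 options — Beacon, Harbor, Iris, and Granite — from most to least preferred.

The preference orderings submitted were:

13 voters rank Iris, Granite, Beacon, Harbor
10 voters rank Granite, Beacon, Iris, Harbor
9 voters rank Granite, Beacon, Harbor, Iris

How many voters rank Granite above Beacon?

Ballots ranking Granite above Beacon: 13+10+9 = 32.
Ballots ranking Beacon above Granite: 0.
So 32 of 32 voters prefer Granite to Beacon.

32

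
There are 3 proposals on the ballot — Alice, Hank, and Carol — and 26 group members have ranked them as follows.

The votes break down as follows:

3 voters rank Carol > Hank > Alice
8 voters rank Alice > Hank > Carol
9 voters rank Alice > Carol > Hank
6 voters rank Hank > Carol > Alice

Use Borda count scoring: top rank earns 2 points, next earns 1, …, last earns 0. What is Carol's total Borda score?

Borda scores:
  Alice: 3·0 + 8·2 + 9·2 + 6·0 = 34
  Hank: 3·1 + 8·1 + 9·0 + 6·2 = 23
  Carol: 3·2 + 8·0 + 9·1 + 6·1 = 21

21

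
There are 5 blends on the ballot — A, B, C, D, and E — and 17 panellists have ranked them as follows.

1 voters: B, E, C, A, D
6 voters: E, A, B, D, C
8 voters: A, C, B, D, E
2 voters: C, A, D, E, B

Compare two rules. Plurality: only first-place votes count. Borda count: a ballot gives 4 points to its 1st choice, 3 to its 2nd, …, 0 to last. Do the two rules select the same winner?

Yes

Plurality first-place counts: A 8, B 1, C 2, D 0, E 6 → A.
Borda totals: A 57, B 32, C 34, D 18, E 29 → A.
The two rules agree on A.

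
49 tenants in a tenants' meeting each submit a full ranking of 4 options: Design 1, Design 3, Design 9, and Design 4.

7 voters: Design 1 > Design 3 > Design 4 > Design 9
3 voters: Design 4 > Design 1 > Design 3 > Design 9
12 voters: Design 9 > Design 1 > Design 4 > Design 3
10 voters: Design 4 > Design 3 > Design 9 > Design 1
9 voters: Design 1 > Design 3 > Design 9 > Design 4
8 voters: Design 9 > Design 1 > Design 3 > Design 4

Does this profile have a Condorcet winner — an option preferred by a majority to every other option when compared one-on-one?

No

Head-to-head results (49 voters total):
Design 1 vs Design 3: Design 1 wins 39–10.
Design 1 vs Design 9: Design 9 wins 30–19.
Design 1 vs Design 4: Design 1 wins 36–13.
Design 3 vs Design 9: Design 3 wins 29–20.
Design 3 vs Design 4: Design 4 wins 25–24.
Design 9 vs Design 4: Design 9 wins 29–20.
No candidate beats all others: Design 1 beats Design 3 beats Design 9 beats Design 1, a majority cycle.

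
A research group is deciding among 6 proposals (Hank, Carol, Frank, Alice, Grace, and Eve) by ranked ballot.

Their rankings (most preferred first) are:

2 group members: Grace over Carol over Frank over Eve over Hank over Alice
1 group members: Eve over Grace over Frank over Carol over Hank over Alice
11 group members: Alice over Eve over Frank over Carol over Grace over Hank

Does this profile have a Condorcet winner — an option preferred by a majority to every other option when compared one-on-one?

Yes

Head-to-head results (14 voters total):
Hank vs Carol: Carol wins 14–0.
Hank vs Frank: Frank wins 14–0.
Hank vs Alice: Alice wins 11–3.
Hank vs Grace: Grace wins 14–0.
Hank vs Eve: Eve wins 14–0.
Carol vs Frank: Frank wins 12–2.
Carol vs Alice: Alice wins 11–3.
Carol vs Grace: Carol wins 11–3.
Carol vs Eve: Eve wins 12–2.
Frank vs Alice: Alice wins 11–3.
Frank vs Grace: Frank wins 11–3.
Frank vs Eve: Eve wins 12–2.
Alice vs Grace: Alice wins 11–3.
Alice vs Eve: Alice wins 11–3.
Grace vs Eve: Eve wins 12–2.
Alice beats each rival — Hank (11–3), Carol (11–3), Frank (11–3), Grace (11–3), Eve (11–3) — so Alice is the Condorcet winner.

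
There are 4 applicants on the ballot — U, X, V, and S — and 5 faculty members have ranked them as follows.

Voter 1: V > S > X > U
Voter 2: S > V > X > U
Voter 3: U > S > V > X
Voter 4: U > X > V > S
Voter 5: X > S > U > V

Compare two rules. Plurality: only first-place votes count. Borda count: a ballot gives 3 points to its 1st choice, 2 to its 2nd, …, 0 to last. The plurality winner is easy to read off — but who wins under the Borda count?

Plurality first-place counts: U 2, X 1, V 1, S 1 → U.
Borda totals: U 7, X 7, V 7, S 9 → S.

S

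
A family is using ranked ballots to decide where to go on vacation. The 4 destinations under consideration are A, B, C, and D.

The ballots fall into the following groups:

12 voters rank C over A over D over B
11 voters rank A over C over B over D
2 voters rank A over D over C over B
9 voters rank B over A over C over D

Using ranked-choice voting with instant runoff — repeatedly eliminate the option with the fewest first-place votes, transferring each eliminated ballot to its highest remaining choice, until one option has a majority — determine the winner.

Round 1: A 13, C 12, B 9, D 0. D has the fewest and is eliminated.
Round 2: A 13, C 12, B 9. B has the fewest and is eliminated.
Round 3: A 22, C 12. A has a majority.

A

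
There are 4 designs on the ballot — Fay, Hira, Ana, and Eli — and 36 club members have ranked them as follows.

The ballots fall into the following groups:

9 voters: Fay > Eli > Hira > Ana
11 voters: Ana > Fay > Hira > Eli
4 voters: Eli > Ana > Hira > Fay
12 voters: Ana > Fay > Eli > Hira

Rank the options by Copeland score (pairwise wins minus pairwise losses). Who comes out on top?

Ana

Pairwise results:
  Fay vs Hira: Fay wins 32–4.
  Fay vs Ana: Ana wins 27–9.
  Fay vs Eli: Fay wins 32–4.
  Hira vs Ana: Ana wins 27–9.
  Hira vs Eli: Eli wins 25–11.
  Ana vs Eli: Ana wins 23–13.
Copeland scores (wins − losses):
  Fay: 2 − 1 = 1
  Hira: 0 − 3 = -3
  Ana: 3 − 0 = 3
  Eli: 1 − 2 = -1
Ana has the best Copeland score.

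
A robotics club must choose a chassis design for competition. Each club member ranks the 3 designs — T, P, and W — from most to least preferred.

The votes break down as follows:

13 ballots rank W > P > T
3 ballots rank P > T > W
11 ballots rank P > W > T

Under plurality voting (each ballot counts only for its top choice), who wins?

P

First-place vote totals:
  T: 0
  P: 14
  W: 13
P has the most first-place votes.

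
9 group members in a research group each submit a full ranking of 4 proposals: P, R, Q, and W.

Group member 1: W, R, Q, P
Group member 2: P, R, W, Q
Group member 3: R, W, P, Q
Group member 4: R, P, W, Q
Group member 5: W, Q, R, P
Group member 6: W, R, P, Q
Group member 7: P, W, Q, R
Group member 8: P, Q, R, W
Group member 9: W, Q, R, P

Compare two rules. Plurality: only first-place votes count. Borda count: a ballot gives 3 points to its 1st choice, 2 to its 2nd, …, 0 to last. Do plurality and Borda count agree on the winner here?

Yes

Plurality first-place counts: P 3, R 2, Q 0, W 4 → W.
Borda totals: P 13, R 15, Q 8, W 18 → W.
The two rules agree on W.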